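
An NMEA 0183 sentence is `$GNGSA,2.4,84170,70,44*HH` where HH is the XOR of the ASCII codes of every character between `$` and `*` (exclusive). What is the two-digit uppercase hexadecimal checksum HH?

49

XOR the ASCII codes of the payload characters:
  'G' = 0x47 → acc = 0x47
  'N' = 0x4E → acc = 0x09
  'G' = 0x47 → acc = 0x4E
  'S' = 0x53 → acc = 0x1D
  'A' = 0x41 → acc = 0x5C
  ',' = 0x2C → acc = 0x70
  '2' = 0x32 → acc = 0x42
  '.' = 0x2E → acc = 0x6C
  '4' = 0x34 → acc = 0x58
  ',' = 0x2C → acc = 0x74
  '8' = 0x38 → acc = 0x4C
  '4' = 0x34 → acc = 0x78
  '1' = 0x31 → acc = 0x49
  '7' = 0x37 → acc = 0x7E
  '0' = 0x30 → acc = 0x4E
  ',' = 0x2C → acc = 0x62
  '7' = 0x37 → acc = 0x55
  '0' = 0x30 → acc = 0x65
  ',' = 0x2C → acc = 0x49
  '4' = 0x34 → acc = 0x7D
  '4' = 0x34 → acc = 0x49
Checksum = 0x49.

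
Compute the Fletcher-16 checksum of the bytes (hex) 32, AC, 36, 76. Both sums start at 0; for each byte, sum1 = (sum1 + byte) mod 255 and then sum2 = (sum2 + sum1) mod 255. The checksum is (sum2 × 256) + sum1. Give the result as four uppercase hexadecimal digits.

B18B

Running sums (mod 255):
  after byte 0 (32): sum1=50, sum2=50
  after byte 1 (AC): sum1=222, sum2=17
  after byte 2 (36): sum1=21, sum2=38
  after byte 3 (76): sum1=139, sum2=177
Checksum = sum2·256 + sum1 = 177·256 + 139 = 45451 = 0xB18B.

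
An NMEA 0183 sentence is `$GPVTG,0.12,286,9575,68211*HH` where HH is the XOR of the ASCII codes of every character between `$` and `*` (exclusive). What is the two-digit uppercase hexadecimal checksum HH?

41

XOR the ASCII codes of the payload characters:
  'G' = 0x47 → acc = 0x47
  'P' = 0x50 → acc = 0x17
  'V' = 0x56 → acc = 0x41
  'T' = 0x54 → acc = 0x15
  'G' = 0x47 → acc = 0x52
  ',' = 0x2C → acc = 0x7E
  '0' = 0x30 → acc = 0x4E
  '.' = 0x2E → acc = 0x60
  '1' = 0x31 → acc = 0x51
  '2' = 0x32 → acc = 0x63
  ',' = 0x2C → acc = 0x4F
  '2' = 0x32 → acc = 0x7D
  '8' = 0x38 → acc = 0x45
  '6' = 0x36 → acc = 0x73
  ',' = 0x2C → acc = 0x5F
  '9' = 0x39 → acc = 0x66
  '5' = 0x35 → acc = 0x53
  '7' = 0x37 → acc = 0x64
  '5' = 0x35 → acc = 0x51
  ',' = 0x2C → acc = 0x7D
  '6' = 0x36 → acc = 0x4B
  '8' = 0x38 → acc = 0x73
  '2' = 0x32 → acc = 0x41
  '1' = 0x31 → acc = 0x70
  '1' = 0x31 → acc = 0x41
Checksum = 0x41.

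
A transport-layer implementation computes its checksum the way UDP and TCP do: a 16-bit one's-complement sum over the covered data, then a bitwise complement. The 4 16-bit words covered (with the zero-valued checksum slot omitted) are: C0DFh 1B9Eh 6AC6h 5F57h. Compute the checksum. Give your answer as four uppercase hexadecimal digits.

One's-complement addition (fold any carry out of bit 15 back into bit 0):
  0xC0DF + 0x1B9E = 0x0DC7D
  0xDC7D + 0x6AC6 = 0x14743 → wrap carry → 0x4744
  0x4744 + 0x5F57 = 0x0A69B
One's-complement sum = 0xA69B.
Checksum = ~0xA69B & 0xFFFF = 0x5964.

5964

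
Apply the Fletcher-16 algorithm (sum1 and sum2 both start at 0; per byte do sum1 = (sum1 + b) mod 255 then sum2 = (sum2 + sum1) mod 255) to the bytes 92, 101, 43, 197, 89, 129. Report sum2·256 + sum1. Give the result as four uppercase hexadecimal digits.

Running sums (mod 255):
  after byte 0 (92): sum1=92, sum2=92
  after byte 1 (101): sum1=193, sum2=30
  after byte 2 (43): sum1=236, sum2=11
  after byte 3 (197): sum1=178, sum2=189
  after byte 4 (89): sum1=12, sum2=201
  after byte 5 (129): sum1=141, sum2=87
Checksum = sum2·256 + sum1 = 87·256 + 141 = 22413 = 0x578D.

578D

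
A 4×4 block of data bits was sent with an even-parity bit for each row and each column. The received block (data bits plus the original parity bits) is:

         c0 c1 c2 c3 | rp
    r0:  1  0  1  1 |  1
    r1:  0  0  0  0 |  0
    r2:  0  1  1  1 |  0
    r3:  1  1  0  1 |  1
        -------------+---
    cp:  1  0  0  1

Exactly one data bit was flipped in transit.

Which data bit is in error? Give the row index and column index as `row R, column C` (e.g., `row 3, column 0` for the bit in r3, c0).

Recompute each row's even parity and compare to rp:
  r0: data parity 1, sent rp 1 → ok
  r1: data parity 0, sent rp 0 → ok
  r2: data parity 1, sent rp 0 → mismatch
  r3: data parity 1, sent rp 1 → ok
Recompute each column's even parity and compare to cp:
  c0: data parity 0, sent cp 1 → mismatch
  c1: data parity 0, sent cp 0 → ok
  c2: data parity 0, sent cp 0 → ok
  c3: data parity 1, sent cp 1 → ok
Exactly one row (r2) and one column (c0) fail → the flipped bit is at their intersection.

row 2, column 0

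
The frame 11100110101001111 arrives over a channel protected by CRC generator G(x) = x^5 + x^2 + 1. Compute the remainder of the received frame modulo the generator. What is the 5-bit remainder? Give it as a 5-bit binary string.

00111

Modulo-2 division of 11100110101001111 by 100101:
  pos 0: 111001 XOR 100101 = 011100
  pos 1: 111001 XOR 100101 = 011100
  pos 2: 111000 XOR 100101 = 011101
  pos 3: 111011 XOR 100101 = 011110
  pos 4: 111100 XOR 100101 = 011001
  pos 5: 110011 XOR 100101 = 010110
  pos 6: 101100 XOR 100101 = 001001
  pos 8: 100101 XOR 100101 = 000000
Remainder = 00111 (nonzero — an error is detected).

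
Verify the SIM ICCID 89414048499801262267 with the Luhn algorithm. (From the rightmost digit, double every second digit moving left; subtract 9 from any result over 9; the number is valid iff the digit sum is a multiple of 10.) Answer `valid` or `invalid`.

valid

From the right, keep odd positions and double even positions (subtract 9 from any doubled value over 9):
  doubled (positions 2,4,...): 3 4 4 0 9 8 8 8 8 7 → sum 59
  kept (positions 1,3,...): 7 2 6 1 8 9 8 0 1 9 → sum 51
Total = 110.
110 mod 10 = 0, so the number is valid.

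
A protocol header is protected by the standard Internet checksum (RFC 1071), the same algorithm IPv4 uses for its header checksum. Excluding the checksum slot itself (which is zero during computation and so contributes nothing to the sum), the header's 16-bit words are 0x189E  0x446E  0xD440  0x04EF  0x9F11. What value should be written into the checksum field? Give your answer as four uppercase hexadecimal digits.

2AB2

One's-complement addition (fold any carry out of bit 15 back into bit 0):
  0x189E + 0x446E = 0x05D0C
  0x5D0C + 0xD440 = 0x1314C → wrap carry → 0x314D
  0x314D + 0x04EF = 0x0363C
  0x363C + 0x9F11 = 0x0D54D
One's-complement sum = 0xD54D.
Checksum = ~0xD54D & 0xFFFF = 0x2AB2.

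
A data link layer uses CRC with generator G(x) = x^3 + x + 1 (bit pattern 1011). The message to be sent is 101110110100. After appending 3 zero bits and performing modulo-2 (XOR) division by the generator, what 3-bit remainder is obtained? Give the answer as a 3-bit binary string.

Append 3 zeros: 101110110100000. Divide by 1011 (XOR where the leading bit is 1):
  pos 0: 1011 XOR 1011 = 0000
  pos 4: 1011 XOR 1011 = 0000
  pos 9: 1000 XOR 1011 = 0011
  pos 11: 1100 XOR 1011 = 0111
Remainder (last 3 bits) = 111. This is the CRC / FCS.

111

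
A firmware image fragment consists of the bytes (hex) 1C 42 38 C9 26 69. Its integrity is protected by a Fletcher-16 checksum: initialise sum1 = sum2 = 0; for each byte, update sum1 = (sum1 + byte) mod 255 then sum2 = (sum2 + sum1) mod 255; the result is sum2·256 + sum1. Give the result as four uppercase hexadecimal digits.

E7EF

Running sums (mod 255):
  after byte 0 (1C): sum1=28, sum2=28
  after byte 1 (42): sum1=94, sum2=122
  after byte 2 (38): sum1=150, sum2=17
  after byte 3 (C9): sum1=96, sum2=113
  after byte 4 (26): sum1=134, sum2=247
  after byte 5 (69): sum1=239, sum2=231
Checksum = sum2·256 + sum1 = 231·256 + 239 = 59375 = 0xE7EF.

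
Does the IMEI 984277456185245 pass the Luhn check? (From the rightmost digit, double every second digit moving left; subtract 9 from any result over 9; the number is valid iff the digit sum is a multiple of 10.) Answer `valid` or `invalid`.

invalid

From the right, keep odd positions and double even positions (subtract 9 from any doubled value over 9):
  doubled (positions 2,4,...): 8 1 2 1 5 4 7 → sum 28
  kept (positions 1,3,...): 5 2 8 6 4 7 4 9 → sum 45
Total = 73.
73 mod 10 = 3, so the number is invalid.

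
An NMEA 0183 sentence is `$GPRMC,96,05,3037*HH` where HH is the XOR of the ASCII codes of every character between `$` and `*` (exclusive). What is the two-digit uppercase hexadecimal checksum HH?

XOR the ASCII codes of the payload characters:
  'G' = 0x47 → acc = 0x47
  'P' = 0x50 → acc = 0x17
  'R' = 0x52 → acc = 0x45
  'M' = 0x4D → acc = 0x08
  'C' = 0x43 → acc = 0x4B
  ',' = 0x2C → acc = 0x67
  '9' = 0x39 → acc = 0x5E
  '6' = 0x36 → acc = 0x68
  ',' = 0x2C → acc = 0x44
  '0' = 0x30 → acc = 0x74
  '5' = 0x35 → acc = 0x41
  ',' = 0x2C → acc = 0x6D
  '3' = 0x33 → acc = 0x5E
  '0' = 0x30 → acc = 0x6E
  '3' = 0x33 → acc = 0x5D
  '7' = 0x37 → acc = 0x6A
Checksum = 0x6A.

6A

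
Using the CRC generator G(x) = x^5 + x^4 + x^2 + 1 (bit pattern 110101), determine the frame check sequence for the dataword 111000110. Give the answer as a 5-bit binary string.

Append 5 zeros: 11100011000000. Divide by 110101 (XOR where the leading bit is 1):
  pos 0: 111000 XOR 110101 = 001101
  pos 2: 110111 XOR 110101 = 000010
  pos 6: 100000 XOR 110101 = 010101
  pos 7: 101010 XOR 110101 = 011111
  pos 8: 111110 XOR 110101 = 001011
Remainder (last 5 bits) = 01011. This is the CRC / FCS.

01011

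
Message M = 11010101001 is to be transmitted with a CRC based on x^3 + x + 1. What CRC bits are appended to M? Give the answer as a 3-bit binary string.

Append 3 zeros: 11010101001000. Divide by 1011 (XOR where the leading bit is 1):
  pos 0: 1101 XOR 1011 = 0110
  pos 1: 1100 XOR 1011 = 0111
  pos 2: 1111 XOR 1011 = 0100
  pos 3: 1000 XOR 1011 = 0011
  pos 5: 1110 XOR 1011 = 0101
  pos 6: 1010 XOR 1011 = 0001
  pos 9: 1100 XOR 1011 = 0111
  pos 10: 1110 XOR 1011 = 0101
Remainder (last 3 bits) = 101. This is the CRC / FCS.

101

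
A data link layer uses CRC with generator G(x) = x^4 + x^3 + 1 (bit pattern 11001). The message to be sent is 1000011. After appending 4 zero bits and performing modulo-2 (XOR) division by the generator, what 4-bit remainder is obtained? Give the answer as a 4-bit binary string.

Append 4 zeros: 10000110000. Divide by 11001 (XOR where the leading bit is 1):
  pos 0: 10000 XOR 11001 = 01001
  pos 1: 10011 XOR 11001 = 01010
  pos 2: 10101 XOR 11001 = 01100
  pos 3: 11000 XOR 11001 = 00001
Remainder (last 4 bits) = 1000. This is the CRC / FCS.

1000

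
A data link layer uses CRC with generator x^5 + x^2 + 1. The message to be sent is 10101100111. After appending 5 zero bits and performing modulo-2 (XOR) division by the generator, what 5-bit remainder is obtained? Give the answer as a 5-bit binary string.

Append 5 zeros: 1010110011100000. Divide by 100101 (XOR where the leading bit is 1):
  pos 0: 101011 XOR 100101 = 001110
  pos 2: 111000 XOR 100101 = 011101
  pos 3: 111011 XOR 100101 = 011110
  pos 4: 111101 XOR 100101 = 011000
  pos 5: 110001 XOR 100101 = 010100
  pos 6: 101000 XOR 100101 = 001101
  pos 8: 110100 XOR 100101 = 010001
  pos 9: 100010 XOR 100101 = 000111
Remainder (last 5 bits) = 01110. This is the CRC / FCS.

01110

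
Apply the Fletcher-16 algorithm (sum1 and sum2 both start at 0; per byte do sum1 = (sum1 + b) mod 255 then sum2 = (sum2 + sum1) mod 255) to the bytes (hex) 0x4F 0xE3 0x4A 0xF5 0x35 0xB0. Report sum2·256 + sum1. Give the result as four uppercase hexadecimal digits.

7559

Running sums (mod 255):
  after byte 0 (0x4F): sum1=79, sum2=79
  after byte 1 (0xE3): sum1=51, sum2=130
  after byte 2 (0x4A): sum1=125, sum2=0
  after byte 3 (0xF5): sum1=115, sum2=115
  after byte 4 (0x35): sum1=168, sum2=28
  after byte 5 (0xB0): sum1=89, sum2=117
Checksum = sum2·256 + sum1 = 117·256 + 89 = 30041 = 0x7559.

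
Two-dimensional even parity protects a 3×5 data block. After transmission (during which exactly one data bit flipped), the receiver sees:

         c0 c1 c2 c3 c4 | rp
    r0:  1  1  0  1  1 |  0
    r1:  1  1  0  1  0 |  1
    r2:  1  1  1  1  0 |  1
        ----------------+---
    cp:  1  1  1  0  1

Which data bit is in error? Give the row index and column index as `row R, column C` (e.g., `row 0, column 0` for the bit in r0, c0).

Recompute each row's even parity and compare to rp:
  r0: data parity 0, sent rp 0 → ok
  r1: data parity 1, sent rp 1 → ok
  r2: data parity 0, sent rp 1 → mismatch
Recompute each column's even parity and compare to cp:
  c0: data parity 1, sent cp 1 → ok
  c1: data parity 1, sent cp 1 → ok
  c2: data parity 1, sent cp 1 → ok
  c3: data parity 1, sent cp 0 → mismatch
  c4: data parity 1, sent cp 1 → ok
Exactly one row (r2) and one column (c3) fail → the flipped bit is at their intersection.

row 2, column 3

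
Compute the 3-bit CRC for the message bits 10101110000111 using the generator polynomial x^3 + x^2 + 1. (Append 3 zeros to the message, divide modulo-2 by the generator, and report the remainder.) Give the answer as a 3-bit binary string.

Append 3 zeros: 10101110000111000. Divide by 1101 (XOR where the leading bit is 1):
  pos 0: 1010 XOR 1101 = 0111
  pos 1: 1111 XOR 1101 = 0010
  pos 3: 1011 XOR 1101 = 0110
  pos 4: 1100 XOR 1101 = 0001
  pos 7: 1000 XOR 1101 = 0101
  pos 8: 1011 XOR 1101 = 0110
  pos 9: 1101 XOR 1101 = 0000
  pos 13: 1000 XOR 1101 = 0101
Remainder (last 3 bits) = 101. This is the CRC / FCS.

101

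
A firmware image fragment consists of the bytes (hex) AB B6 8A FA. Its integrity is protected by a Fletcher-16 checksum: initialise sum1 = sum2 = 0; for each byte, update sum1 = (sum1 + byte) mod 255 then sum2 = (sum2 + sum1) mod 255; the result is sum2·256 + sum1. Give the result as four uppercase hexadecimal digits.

Running sums (mod 255):
  after byte 0 (AB): sum1=171, sum2=171
  after byte 1 (B6): sum1=98, sum2=14
  after byte 2 (8A): sum1=236, sum2=250
  after byte 3 (FA): sum1=231, sum2=226
Checksum = sum2·256 + sum1 = 226·256 + 231 = 58087 = 0xE2E7.

E2E7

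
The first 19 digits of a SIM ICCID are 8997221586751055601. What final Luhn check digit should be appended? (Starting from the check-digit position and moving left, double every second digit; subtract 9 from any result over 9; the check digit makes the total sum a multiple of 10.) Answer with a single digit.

Partial digits right→left: 1 0 6 5 5 0 1 5 7 6 8 5 1 2 2 7 9 9 8
Double every second digit counting from the check-digit position (so the 1st, 3rd, 5th, ... of the partial from the right).
  doubled (with −9 where >9): 2 3 1 2 5 7 2 4 9 7 → sum 42
  kept as-is: 0 5 0 5 6 5 2 7 9 → sum 39
Total = 42 + 39 = 81.
Check digit = (10 − (81 mod 10)) mod 10 = 9.

9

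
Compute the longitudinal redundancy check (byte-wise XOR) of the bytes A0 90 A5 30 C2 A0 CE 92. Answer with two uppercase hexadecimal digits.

9B

XOR the bytes together:
  start with 0xA0
  0xA0 ⊕ 0x90 = 0x30
  0x30 ⊕ 0xA5 = 0x95
  0x95 ⊕ 0x30 = 0xA5
  0xA5 ⊕ 0xC2 = 0x67
  0x67 ⊕ 0xA0 = 0xC7
  0xC7 ⊕ 0xCE = 0x09
  0x09 ⊕ 0x92 = 0x9B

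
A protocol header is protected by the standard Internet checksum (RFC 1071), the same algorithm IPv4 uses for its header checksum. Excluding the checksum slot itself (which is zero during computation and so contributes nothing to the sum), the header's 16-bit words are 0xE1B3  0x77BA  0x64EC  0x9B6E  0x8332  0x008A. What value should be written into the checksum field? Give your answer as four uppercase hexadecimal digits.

One's-complement addition (fold any carry out of bit 15 back into bit 0):
  0xE1B3 + 0x77BA = 0x1596D → wrap carry → 0x596E
  0x596E + 0x64EC = 0x0BE5A
  0xBE5A + 0x9B6E = 0x159C8 → wrap carry → 0x59C9
  0x59C9 + 0x8332 = 0x0DCFB
  0xDCFB + 0x008A = 0x0DD85
One's-complement sum = 0xDD85.
Checksum = ~0xDD85 & 0xFFFF = 0x227A.

227A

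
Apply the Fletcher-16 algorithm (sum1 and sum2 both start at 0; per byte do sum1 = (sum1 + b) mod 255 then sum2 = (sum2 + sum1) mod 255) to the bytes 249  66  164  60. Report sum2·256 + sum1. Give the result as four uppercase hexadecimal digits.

341D

Running sums (mod 255):
  after byte 0 (249): sum1=249, sum2=249
  after byte 1 (66): sum1=60, sum2=54
  after byte 2 (164): sum1=224, sum2=23
  after byte 3 (60): sum1=29, sum2=52
Checksum = sum2·256 + sum1 = 52·256 + 29 = 13341 = 0x341D.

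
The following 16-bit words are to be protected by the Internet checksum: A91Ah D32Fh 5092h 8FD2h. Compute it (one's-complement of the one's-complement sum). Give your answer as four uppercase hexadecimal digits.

A350

One's-complement addition (fold any carry out of bit 15 back into bit 0):
  0xA91A + 0xD32F = 0x17C49 → wrap carry → 0x7C4A
  0x7C4A + 0x5092 = 0x0CCDC
  0xCCDC + 0x8FD2 = 0x15CAE → wrap carry → 0x5CAF
One's-complement sum = 0x5CAF.
Checksum = ~0x5CAF & 0xFFFF = 0xA350.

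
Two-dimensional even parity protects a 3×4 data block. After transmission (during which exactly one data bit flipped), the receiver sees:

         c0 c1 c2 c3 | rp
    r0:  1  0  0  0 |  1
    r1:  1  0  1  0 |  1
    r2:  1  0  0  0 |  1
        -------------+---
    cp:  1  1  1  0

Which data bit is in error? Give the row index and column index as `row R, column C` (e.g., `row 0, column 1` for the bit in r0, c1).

row 1, column 1

Recompute each row's even parity and compare to rp:
  r0: data parity 1, sent rp 1 → ok
  r1: data parity 0, sent rp 1 → mismatch
  r2: data parity 1, sent rp 1 → ok
Recompute each column's even parity and compare to cp:
  c0: data parity 1, sent cp 1 → ok
  c1: data parity 0, sent cp 1 → mismatch
  c2: data parity 1, sent cp 1 → ok
  c3: data parity 0, sent cp 0 → ok
Exactly one row (r1) and one column (c1) fail → the flipped bit is at their intersection.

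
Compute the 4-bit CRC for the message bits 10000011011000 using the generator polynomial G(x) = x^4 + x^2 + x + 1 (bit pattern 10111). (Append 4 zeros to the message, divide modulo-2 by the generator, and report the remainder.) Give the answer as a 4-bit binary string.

0100

Append 4 zeros: 100000110110000000. Divide by 10111 (XOR where the leading bit is 1):
  pos 0: 10000 XOR 10111 = 00111
  pos 2: 11101 XOR 10111 = 01010
  pos 3: 10101 XOR 10111 = 00010
  pos 6: 10011 XOR 10111 = 00100
  pos 8: 10000 XOR 10111 = 00111
  pos 10: 11100 XOR 10111 = 01011
  pos 11: 10110 XOR 10111 = 00001
Remainder (last 4 bits) = 0100. This is the CRC / FCS.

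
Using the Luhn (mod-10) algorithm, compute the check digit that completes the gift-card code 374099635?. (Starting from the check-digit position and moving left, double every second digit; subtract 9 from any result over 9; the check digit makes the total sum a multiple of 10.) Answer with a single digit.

4

Partial digits right→left: 5 3 6 9 9 0 4 7 3
Double every second digit counting from the check-digit position (so the 1st, 3rd, 5th, ... of the partial from the right).
  doubled (with −9 where >9): 1 3 9 8 6 → sum 27
  kept as-is: 3 9 0 7 → sum 19
Total = 27 + 19 = 46.
Check digit = (10 − (46 mod 10)) mod 10 = 4.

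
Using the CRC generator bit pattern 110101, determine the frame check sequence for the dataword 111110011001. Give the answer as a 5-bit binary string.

Append 5 zeros: 11111001100100000. Divide by 110101 (XOR where the leading bit is 1):
  pos 0: 111110 XOR 110101 = 001011
  pos 2: 101101 XOR 110101 = 011000
  pos 3: 110001 XOR 110101 = 000100
  pos 6: 100001 XOR 110101 = 010100
  pos 7: 101000 XOR 110101 = 011101
  pos 8: 111010 XOR 110101 = 001111
  pos 10: 111100 XOR 110101 = 001001
Remainder (last 5 bits) = 10010. This is the CRC / FCS.

10010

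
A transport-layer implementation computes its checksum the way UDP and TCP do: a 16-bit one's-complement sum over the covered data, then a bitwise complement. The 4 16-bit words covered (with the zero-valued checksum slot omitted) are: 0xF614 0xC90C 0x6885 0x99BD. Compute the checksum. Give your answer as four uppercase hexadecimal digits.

One's-complement addition (fold any carry out of bit 15 back into bit 0):
  0xF614 + 0xC90C = 0x1BF20 → wrap carry → 0xBF21
  0xBF21 + 0x6885 = 0x127A6 → wrap carry → 0x27A7
  0x27A7 + 0x99BD = 0x0C164
One's-complement sum = 0xC164.
Checksum = ~0xC164 & 0xFFFF = 0x3E9B.

3E9B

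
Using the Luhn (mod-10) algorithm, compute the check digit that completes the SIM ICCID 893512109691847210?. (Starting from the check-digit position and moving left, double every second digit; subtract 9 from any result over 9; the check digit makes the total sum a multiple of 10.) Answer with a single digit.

Partial digits right→left: 0 1 2 7 4 8 1 9 6 9 0 1 2 1 5 3 9 8
Double every second digit counting from the check-digit position (so the 1st, 3rd, 5th, ... of the partial from the right).
  doubled (with −9 where >9): 0 4 8 2 3 0 4 1 9 → sum 31
  kept as-is: 1 7 8 9 9 1 1 3 8 → sum 47
Total = 31 + 47 = 78.
Check digit = (10 − (78 mod 10)) mod 10 = 2.

2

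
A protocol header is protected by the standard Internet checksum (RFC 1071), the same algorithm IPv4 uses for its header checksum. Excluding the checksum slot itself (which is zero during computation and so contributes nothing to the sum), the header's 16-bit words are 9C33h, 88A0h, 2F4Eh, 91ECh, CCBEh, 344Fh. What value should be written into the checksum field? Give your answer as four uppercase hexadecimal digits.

One's-complement addition (fold any carry out of bit 15 back into bit 0):
  0x9C33 + 0x88A0 = 0x124D3 → wrap carry → 0x24D4
  0x24D4 + 0x2F4E = 0x05422
  0x5422 + 0x91EC = 0x0E60E
  0xE60E + 0xCCBE = 0x1B2CC → wrap carry → 0xB2CD
  0xB2CD + 0x344F = 0x0E71C
One's-complement sum = 0xE71C.
Checksum = ~0xE71C & 0xFFFF = 0x18E3.

18E3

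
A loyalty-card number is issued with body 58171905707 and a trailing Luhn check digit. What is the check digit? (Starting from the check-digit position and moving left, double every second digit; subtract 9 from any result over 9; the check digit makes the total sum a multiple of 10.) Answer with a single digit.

Partial digits right→left: 7 0 7 5 0 9 1 7 1 8 5
Double every second digit counting from the check-digit position (so the 1st, 3rd, 5th, ... of the partial from the right).
  doubled (with −9 where >9): 5 5 0 2 2 1 → sum 15
  kept as-is: 0 5 9 7 8 → sum 29
Total = 15 + 29 = 44.
Check digit = (10 − (44 mod 10)) mod 10 = 6.

6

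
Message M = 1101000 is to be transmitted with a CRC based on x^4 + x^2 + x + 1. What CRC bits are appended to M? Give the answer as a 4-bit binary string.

Append 4 zeros: 11010000000. Divide by 10111 (XOR where the leading bit is 1):
  pos 0: 11010 XOR 10111 = 01101
  pos 1: 11010 XOR 10111 = 01101
  pos 2: 11010 XOR 10111 = 01101
  pos 3: 11010 XOR 10111 = 01101
  pos 4: 11010 XOR 10111 = 01101
  pos 5: 11010 XOR 10111 = 01101
  pos 6: 11010 XOR 10111 = 01101
Remainder (last 4 bits) = 1101. This is the CRC / FCS.

1101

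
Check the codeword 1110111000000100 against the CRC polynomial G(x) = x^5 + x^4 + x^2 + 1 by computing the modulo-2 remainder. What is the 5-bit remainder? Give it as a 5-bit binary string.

00010

Modulo-2 division of 1110111000000100 by 110101:
  pos 0: 111011 XOR 110101 = 001110
  pos 2: 111010 XOR 110101 = 001111
  pos 4: 111100 XOR 110101 = 001001
  pos 6: 100100 XOR 110101 = 010001
  pos 7: 100010 XOR 110101 = 010111
  pos 8: 101111 XOR 110101 = 011010
  pos 9: 110100 XOR 110101 = 000001
Remainder = 00010 (nonzero — an error is detected).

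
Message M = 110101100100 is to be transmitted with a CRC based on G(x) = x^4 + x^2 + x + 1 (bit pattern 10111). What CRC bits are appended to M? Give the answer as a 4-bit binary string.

Append 4 zeros: 1101011001000000. Divide by 10111 (XOR where the leading bit is 1):
  pos 0: 11010 XOR 10111 = 01101
  pos 1: 11011 XOR 10111 = 01100
  pos 2: 11001 XOR 10111 = 01110
  pos 3: 11100 XOR 10111 = 01011
  pos 4: 10110 XOR 10111 = 00001
  pos 8: 11000 XOR 10111 = 01111
  pos 9: 11110 XOR 10111 = 01001
  pos 10: 10010 XOR 10111 = 00101
Remainder (last 4 bits) = 1010. This is the CRC / FCS.

1010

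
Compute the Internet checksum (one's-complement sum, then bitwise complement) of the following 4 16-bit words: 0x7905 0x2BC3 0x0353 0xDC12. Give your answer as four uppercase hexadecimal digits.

One's-complement addition (fold any carry out of bit 15 back into bit 0):
  0x7905 + 0x2BC3 = 0x0A4C8
  0xA4C8 + 0x0353 = 0x0A81B
  0xA81B + 0xDC12 = 0x1842D → wrap carry → 0x842E
One's-complement sum = 0x842E.
Checksum = ~0x842E & 0xFFFF = 0x7BD1.

7BD1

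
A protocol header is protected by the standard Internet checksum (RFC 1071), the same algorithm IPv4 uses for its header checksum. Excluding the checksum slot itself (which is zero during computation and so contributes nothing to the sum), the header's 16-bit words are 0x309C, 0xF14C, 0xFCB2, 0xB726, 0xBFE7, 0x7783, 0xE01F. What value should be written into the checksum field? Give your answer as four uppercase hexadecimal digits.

12B2

One's-complement addition (fold any carry out of bit 15 back into bit 0):
  0x309C + 0xF14C = 0x121E8 → wrap carry → 0x21E9
  0x21E9 + 0xFCB2 = 0x11E9B → wrap carry → 0x1E9C
  0x1E9C + 0xB726 = 0x0D5C2
  0xD5C2 + 0xBFE7 = 0x195A9 → wrap carry → 0x95AA
  0x95AA + 0x7783 = 0x10D2D → wrap carry → 0x0D2E
  0x0D2E + 0xE01F = 0x0ED4D
One's-complement sum = 0xED4D.
Checksum = ~0xED4D & 0xFFFF = 0x12B2.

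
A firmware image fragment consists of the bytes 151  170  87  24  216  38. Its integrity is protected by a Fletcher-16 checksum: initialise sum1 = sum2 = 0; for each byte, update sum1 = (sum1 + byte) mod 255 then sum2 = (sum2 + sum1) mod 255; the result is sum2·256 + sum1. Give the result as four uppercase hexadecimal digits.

60B0

Running sums (mod 255):
  after byte 0 (151): sum1=151, sum2=151
  after byte 1 (170): sum1=66, sum2=217
  after byte 2 (87): sum1=153, sum2=115
  after byte 3 (24): sum1=177, sum2=37
  after byte 4 (216): sum1=138, sum2=175
  after byte 5 (38): sum1=176, sum2=96
Checksum = sum2·256 + sum1 = 96·256 + 176 = 24752 = 0x60B0.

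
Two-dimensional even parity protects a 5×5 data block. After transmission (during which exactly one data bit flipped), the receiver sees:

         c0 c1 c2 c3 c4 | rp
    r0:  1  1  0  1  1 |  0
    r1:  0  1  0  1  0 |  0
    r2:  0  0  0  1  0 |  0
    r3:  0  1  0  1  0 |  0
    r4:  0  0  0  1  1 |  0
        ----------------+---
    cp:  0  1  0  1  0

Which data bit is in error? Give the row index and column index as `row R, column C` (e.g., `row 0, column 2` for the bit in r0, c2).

row 2, column 0

Recompute each row's even parity and compare to rp:
  r0: data parity 0, sent rp 0 → ok
  r1: data parity 0, sent rp 0 → ok
  r2: data parity 1, sent rp 0 → mismatch
  r3: data parity 0, sent rp 0 → ok
  r4: data parity 0, sent rp 0 → ok
Recompute each column's even parity and compare to cp:
  c0: data parity 1, sent cp 0 → mismatch
  c1: data parity 1, sent cp 1 → ok
  c2: data parity 0, sent cp 0 → ok
  c3: data parity 1, sent cp 1 → ok
  c4: data parity 0, sent cp 0 → ok
Exactly one row (r2) and one column (c0) fail → the flipped bit is at their intersection.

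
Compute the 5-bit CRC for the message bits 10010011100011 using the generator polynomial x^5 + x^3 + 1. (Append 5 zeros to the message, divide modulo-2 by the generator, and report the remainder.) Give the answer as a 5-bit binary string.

Append 5 zeros: 1001001110001100000. Divide by 101001 (XOR where the leading bit is 1):
  pos 0: 100100 XOR 101001 = 001101
  pos 2: 110111 XOR 101001 = 011110
  pos 3: 111101 XOR 101001 = 010100
  pos 4: 101000 XOR 101001 = 000001
  pos 9: 100110 XOR 101001 = 001111
  pos 11: 111100 XOR 101001 = 010101
  pos 12: 101010 XOR 101001 = 000011
Remainder (last 5 bits) = 00110. This is the CRC / FCS.

00110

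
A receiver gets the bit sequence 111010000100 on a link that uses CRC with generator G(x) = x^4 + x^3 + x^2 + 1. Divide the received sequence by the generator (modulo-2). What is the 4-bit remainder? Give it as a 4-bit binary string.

0100

Modulo-2 division of 111010000100 by 11101:
  pos 0: 11101 XOR 11101 = 00000
Remainder = 0100 (nonzero — an error is detected).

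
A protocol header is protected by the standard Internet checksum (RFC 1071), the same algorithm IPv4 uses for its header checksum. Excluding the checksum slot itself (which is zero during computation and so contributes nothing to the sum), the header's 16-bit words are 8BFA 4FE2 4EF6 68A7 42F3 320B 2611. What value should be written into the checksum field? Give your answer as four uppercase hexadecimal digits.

D175

One's-complement addition (fold any carry out of bit 15 back into bit 0):
  0x8BFA + 0x4FE2 = 0x0DBDC
  0xDBDC + 0x4EF6 = 0x12AD2 → wrap carry → 0x2AD3
  0x2AD3 + 0x68A7 = 0x0937A
  0x937A + 0x42F3 = 0x0D66D
  0xD66D + 0x320B = 0x10878 → wrap carry → 0x0879
  0x0879 + 0x2611 = 0x02E8A
One's-complement sum = 0x2E8A.
Checksum = ~0x2E8A & 0xFFFF = 0xD175.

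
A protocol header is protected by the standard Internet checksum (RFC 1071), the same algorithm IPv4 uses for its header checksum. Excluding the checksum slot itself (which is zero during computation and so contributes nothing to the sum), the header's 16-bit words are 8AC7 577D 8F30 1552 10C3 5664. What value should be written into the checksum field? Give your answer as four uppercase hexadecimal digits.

1211

One's-complement addition (fold any carry out of bit 15 back into bit 0):
  0x8AC7 + 0x577D = 0x0E244
  0xE244 + 0x8F30 = 0x17174 → wrap carry → 0x7175
  0x7175 + 0x1552 = 0x086C7
  0x86C7 + 0x10C3 = 0x0978A
  0x978A + 0x5664 = 0x0EDEE
One's-complement sum = 0xEDEE.
Checksum = ~0xEDEE & 0xFFFF = 0x1211.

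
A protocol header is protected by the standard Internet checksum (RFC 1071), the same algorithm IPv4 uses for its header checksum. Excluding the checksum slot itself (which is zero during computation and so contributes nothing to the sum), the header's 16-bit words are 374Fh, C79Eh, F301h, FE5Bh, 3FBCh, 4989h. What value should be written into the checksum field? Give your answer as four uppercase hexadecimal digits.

866E

One's-complement addition (fold any carry out of bit 15 back into bit 0):
  0x374F + 0xC79E = 0x0FEED
  0xFEED + 0xF301 = 0x1F1EE → wrap carry → 0xF1EF
  0xF1EF + 0xFE5B = 0x1F04A → wrap carry → 0xF04B
  0xF04B + 0x3FBC = 0x13007 → wrap carry → 0x3008
  0x3008 + 0x4989 = 0x07991
One's-complement sum = 0x7991.
Checksum = ~0x7991 & 0xFFFF = 0x866E.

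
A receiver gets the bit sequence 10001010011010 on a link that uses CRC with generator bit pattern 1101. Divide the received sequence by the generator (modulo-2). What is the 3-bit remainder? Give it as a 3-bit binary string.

011

Modulo-2 division of 10001010011010 by 1101:
  pos 0: 1000 XOR 1101 = 0101
  pos 1: 1011 XOR 1101 = 0110
  pos 2: 1100 XOR 1101 = 0001
  pos 5: 1100 XOR 1101 = 0001
  pos 8: 1110 XOR 1101 = 0011
  pos 10: 1110 XOR 1101 = 0011
Remainder = 011 (nonzero — an error is detected).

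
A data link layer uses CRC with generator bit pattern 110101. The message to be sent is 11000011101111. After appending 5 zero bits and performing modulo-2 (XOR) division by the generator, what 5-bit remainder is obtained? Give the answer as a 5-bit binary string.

01110

Append 5 zeros: 1100001110111100000. Divide by 110101 (XOR where the leading bit is 1):
  pos 0: 110000 XOR 110101 = 000101
  pos 3: 101111 XOR 110101 = 011010
  pos 4: 110100 XOR 110101 = 000001
  pos 9: 111110 XOR 110101 = 001011
  pos 11: 101100 XOR 110101 = 011001
  pos 12: 110010 XOR 110101 = 000111
Remainder (last 5 bits) = 01110. This is the CRC / FCS.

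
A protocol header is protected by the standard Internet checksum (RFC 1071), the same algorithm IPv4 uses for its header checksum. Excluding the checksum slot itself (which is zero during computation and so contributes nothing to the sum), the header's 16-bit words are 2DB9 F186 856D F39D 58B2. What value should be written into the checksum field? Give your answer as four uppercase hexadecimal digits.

One's-complement addition (fold any carry out of bit 15 back into bit 0):
  0x2DB9 + 0xF186 = 0x11F3F → wrap carry → 0x1F40
  0x1F40 + 0x856D = 0x0A4AD
  0xA4AD + 0xF39D = 0x1984A → wrap carry → 0x984B
  0x984B + 0x58B2 = 0x0F0FD
One's-complement sum = 0xF0FD.
Checksum = ~0xF0FD & 0xFFFF = 0x0F02.

0F02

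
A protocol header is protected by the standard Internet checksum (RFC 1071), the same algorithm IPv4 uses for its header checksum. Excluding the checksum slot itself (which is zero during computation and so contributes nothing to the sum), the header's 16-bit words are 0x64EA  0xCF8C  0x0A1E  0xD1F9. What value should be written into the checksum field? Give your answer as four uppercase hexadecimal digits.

One's-complement addition (fold any carry out of bit 15 back into bit 0):
  0x64EA + 0xCF8C = 0x13476 → wrap carry → 0x3477
  0x3477 + 0x0A1E = 0x03E95
  0x3E95 + 0xD1F9 = 0x1108E → wrap carry → 0x108F
One's-complement sum = 0x108F.
Checksum = ~0x108F & 0xFFFF = 0xEF70.

EF70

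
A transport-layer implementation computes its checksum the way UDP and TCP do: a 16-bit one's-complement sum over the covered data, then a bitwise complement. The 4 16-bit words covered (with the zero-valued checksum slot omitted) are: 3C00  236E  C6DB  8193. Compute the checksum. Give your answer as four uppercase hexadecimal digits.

5822

One's-complement addition (fold any carry out of bit 15 back into bit 0):
  0x3C00 + 0x236E = 0x05F6E
  0x5F6E + 0xC6DB = 0x12649 → wrap carry → 0x264A
  0x264A + 0x8193 = 0x0A7DD
One's-complement sum = 0xA7DD.
Checksum = ~0xA7DD & 0xFFFF = 0x5822.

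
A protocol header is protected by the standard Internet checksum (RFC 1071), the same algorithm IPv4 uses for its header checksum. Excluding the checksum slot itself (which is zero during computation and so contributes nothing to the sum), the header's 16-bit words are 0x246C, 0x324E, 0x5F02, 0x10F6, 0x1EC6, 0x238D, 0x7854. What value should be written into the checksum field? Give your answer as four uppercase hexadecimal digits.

One's-complement addition (fold any carry out of bit 15 back into bit 0):
  0x246C + 0x324E = 0x056BA
  0x56BA + 0x5F02 = 0x0B5BC
  0xB5BC + 0x10F6 = 0x0C6B2
  0xC6B2 + 0x1EC6 = 0x0E578
  0xE578 + 0x238D = 0x10905 → wrap carry → 0x0906
  0x0906 + 0x7854 = 0x0815A
One's-complement sum = 0x815A.
Checksum = ~0x815A & 0xFFFF = 0x7EA5.

7EA5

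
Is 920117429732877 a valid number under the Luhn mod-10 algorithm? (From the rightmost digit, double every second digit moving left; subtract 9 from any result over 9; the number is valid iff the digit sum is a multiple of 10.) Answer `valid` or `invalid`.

From the right, keep odd positions and double even positions (subtract 9 from any doubled value over 9):
  doubled (positions 2,4,...): 5 4 5 4 5 2 4 → sum 29
  kept (positions 1,3,...): 7 8 3 9 4 1 0 9 → sum 41
Total = 70.
70 mod 10 = 0, so the number is valid.

valid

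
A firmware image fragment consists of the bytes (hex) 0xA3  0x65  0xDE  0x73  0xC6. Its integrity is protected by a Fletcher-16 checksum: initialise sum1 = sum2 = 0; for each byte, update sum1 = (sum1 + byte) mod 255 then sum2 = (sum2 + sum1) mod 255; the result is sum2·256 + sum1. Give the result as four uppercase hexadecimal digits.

Running sums (mod 255):
  after byte 0 (0xA3): sum1=163, sum2=163
  after byte 1 (0x65): sum1=9, sum2=172
  after byte 2 (0xDE): sum1=231, sum2=148
  after byte 3 (0x73): sum1=91, sum2=239
  after byte 4 (0xC6): sum1=34, sum2=18
Checksum = sum2·256 + sum1 = 18·256 + 34 = 4642 = 0x1222.

1222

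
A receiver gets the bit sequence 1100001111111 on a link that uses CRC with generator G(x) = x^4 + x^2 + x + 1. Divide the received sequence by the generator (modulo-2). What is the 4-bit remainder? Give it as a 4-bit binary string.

Modulo-2 division of 1100001111111 by 10111:
  pos 0: 11000 XOR 10111 = 01111
  pos 1: 11110 XOR 10111 = 01001
  pos 2: 10011 XOR 10111 = 00100
  pos 4: 10011 XOR 10111 = 00100
  pos 6: 10011 XOR 10111 = 00100
  pos 8: 10011 XOR 10111 = 00100
Remainder = 0100 (nonzero — an error is detected).

0100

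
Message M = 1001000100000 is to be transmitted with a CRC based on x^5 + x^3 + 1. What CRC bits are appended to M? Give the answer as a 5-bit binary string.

Append 5 zeros: 100100010000000000. Divide by 101001 (XOR where the leading bit is 1):
  pos 0: 100100 XOR 101001 = 001101
  pos 2: 110101 XOR 101001 = 011100
  pos 3: 111000 XOR 101001 = 010001
  pos 4: 100010 XOR 101001 = 001011
  pos 6: 101100 XOR 101001 = 000101
  pos 9: 101000 XOR 101001 = 000001
Remainder (last 5 bits) = 01000. This is the CRC / FCS.

01000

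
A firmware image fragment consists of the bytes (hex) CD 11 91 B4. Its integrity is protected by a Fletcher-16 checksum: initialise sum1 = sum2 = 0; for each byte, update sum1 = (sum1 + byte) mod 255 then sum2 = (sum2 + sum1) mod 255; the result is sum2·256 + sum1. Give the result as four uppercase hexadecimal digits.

4225

Running sums (mod 255):
  after byte 0 (CD): sum1=205, sum2=205
  after byte 1 (11): sum1=222, sum2=172
  after byte 2 (91): sum1=112, sum2=29
  after byte 3 (B4): sum1=37, sum2=66
Checksum = sum2·256 + sum1 = 66·256 + 37 = 16933 = 0x4225.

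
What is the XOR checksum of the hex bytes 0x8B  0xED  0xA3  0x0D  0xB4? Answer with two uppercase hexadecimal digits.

XOR the bytes together:
  start with 0x8B
  0x8B ⊕ 0xED = 0x66
  0x66 ⊕ 0xA3 = 0xC5
  0xC5 ⊕ 0x0D = 0xC8
  0xC8 ⊕ 0xB4 = 0x7C

7C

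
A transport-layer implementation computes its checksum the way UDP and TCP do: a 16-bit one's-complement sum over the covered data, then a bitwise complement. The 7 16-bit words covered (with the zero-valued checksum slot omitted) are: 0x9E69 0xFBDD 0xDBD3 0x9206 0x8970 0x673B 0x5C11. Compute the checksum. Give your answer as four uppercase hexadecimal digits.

AB20

One's-complement addition (fold any carry out of bit 15 back into bit 0):
  0x9E69 + 0xFBDD = 0x19A46 → wrap carry → 0x9A47
  0x9A47 + 0xDBD3 = 0x1761A → wrap carry → 0x761B
  0x761B + 0x9206 = 0x10821 → wrap carry → 0x0822
  0x0822 + 0x8970 = 0x09192
  0x9192 + 0x673B = 0x0F8CD
  0xF8CD + 0x5C11 = 0x154DE → wrap carry → 0x54DF
One's-complement sum = 0x54DF.
Checksum = ~0x54DF & 0xFFFF = 0xAB20.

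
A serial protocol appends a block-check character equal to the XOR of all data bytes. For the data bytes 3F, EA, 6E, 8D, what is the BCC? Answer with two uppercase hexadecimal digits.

36

XOR the bytes together:
  start with 0x3F
  0x3F ⊕ 0xEA = 0xD5
  0xD5 ⊕ 0x6E = 0xBB
  0xBB ⊕ 0x8D = 0x36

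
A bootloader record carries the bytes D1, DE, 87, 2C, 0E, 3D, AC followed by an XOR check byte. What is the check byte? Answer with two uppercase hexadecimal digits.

XOR the bytes together:
  start with 0xD1
  0xD1 ⊕ 0xDE = 0x0F
  0x0F ⊕ 0x87 = 0x88
  0x88 ⊕ 0x2C = 0xA4
  0xA4 ⊕ 0x0E = 0xAA
  0xAA ⊕ 0x3D = 0x97
  0x97 ⊕ 0xAC = 0x3B

3B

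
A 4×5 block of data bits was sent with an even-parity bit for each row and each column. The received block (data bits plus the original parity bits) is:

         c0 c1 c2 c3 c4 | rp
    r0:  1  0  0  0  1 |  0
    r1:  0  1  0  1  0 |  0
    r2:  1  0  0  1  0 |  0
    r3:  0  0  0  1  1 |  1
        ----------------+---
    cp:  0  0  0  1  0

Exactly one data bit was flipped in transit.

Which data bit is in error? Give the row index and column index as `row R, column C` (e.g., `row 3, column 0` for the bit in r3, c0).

Recompute each row's even parity and compare to rp:
  r0: data parity 0, sent rp 0 → ok
  r1: data parity 0, sent rp 0 → ok
  r2: data parity 0, sent rp 0 → ok
  r3: data parity 0, sent rp 1 → mismatch
Recompute each column's even parity and compare to cp:
  c0: data parity 0, sent cp 0 → ok
  c1: data parity 1, sent cp 0 → mismatch
  c2: data parity 0, sent cp 0 → ok
  c3: data parity 1, sent cp 1 → ok
  c4: data parity 0, sent cp 0 → ok
Exactly one row (r3) and one column (c1) fail → the flipped bit is at their intersection.

row 3, column 1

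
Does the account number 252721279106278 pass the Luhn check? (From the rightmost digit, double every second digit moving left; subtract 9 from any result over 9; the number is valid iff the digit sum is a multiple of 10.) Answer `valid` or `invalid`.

From the right, keep odd positions and double even positions (subtract 9 from any doubled value over 9):
  doubled (positions 2,4,...): 5 3 2 5 2 5 1 → sum 23
  kept (positions 1,3,...): 8 2 0 9 2 2 2 2 → sum 27
Total = 50.
50 mod 10 = 0, so the number is valid.

valid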